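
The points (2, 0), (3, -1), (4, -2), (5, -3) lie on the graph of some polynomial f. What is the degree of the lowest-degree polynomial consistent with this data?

1

Forward differences of the values at u = 2, 3, 4, 5:
  f  : 0  -1  -2  -3
  Δ  : -1  -1  -1
  Δ^2: 0  0
  Δ^3: 0
The first differences are constant (-1) and nonzero, while all higher differences vanish, so the minimal degree is 1.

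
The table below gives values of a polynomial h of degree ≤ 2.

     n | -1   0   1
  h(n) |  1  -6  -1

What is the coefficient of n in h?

-1

Write h(n) = an^2 + bn + c. Substituting each data point gives a linear system:
  a - b + c = 1
  c = -6
  a + b + c = -1
Solving the system yields a = 6, b = -1, c = -6.
So h(n) = 6n^2 - n - 6.
The coefficient of n is -1.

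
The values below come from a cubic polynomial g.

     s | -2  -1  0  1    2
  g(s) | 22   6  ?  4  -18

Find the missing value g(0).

The 4 known points determine the degree-3 polynomial uniquely.
Write g(s) = as^3 + bs^2 + cs + d. Substituting each data point gives a linear system:
  -8a + 4b - 2c + d = 22
  -a + b - c + d = 6
  a + b + c + d = 4
  8a + 4b + 2c + d = -18
Solving the system yields a = -3, b = -1, c = 2, d = 6.
So g(s) = -3s^3 - s^2 + 2s + 6.
Then g(0) = 6.

6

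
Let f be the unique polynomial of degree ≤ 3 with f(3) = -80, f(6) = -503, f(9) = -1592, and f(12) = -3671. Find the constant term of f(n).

Write f(n) = an^3 + bn^2 + cn + d. Substituting each data point gives a linear system:
  27a + 9b + 3c + d = -80
  216a + 36b + 6c + d = -503
  729a + 81b + 9c + d = -1592
  1728a + 144b + 12c + d = -3671
Solving the system yields a = -2, b = -1, c = -6, d = 1.
So f(n) = -2n^3 - n^2 - 6n + 1.
The constant term is 1.

1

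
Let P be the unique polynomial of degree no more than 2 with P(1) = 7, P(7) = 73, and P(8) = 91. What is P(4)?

Write P(u) = au^2 + bu + c. Substituting each data point gives a linear system:
  a + b + c = 7
  49a + 7b + c = 73
  64a + 8b + c = 91
Solving the system yields a = 1, b = 3, c = 3.
So P(u) = u² + 3u + 3.
Then P(4) = 31.

31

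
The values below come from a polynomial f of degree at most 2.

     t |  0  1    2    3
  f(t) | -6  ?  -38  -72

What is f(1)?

The 3 known points determine the degree-2 polynomial uniquely.
Write f(t) = at^2 + bt + c. Substituting each data point gives a linear system:
  c = -6
  4a + 2b + c = -38
  9a + 3b + c = -72
Solving the system yields a = -6, b = -4, c = -6.
So f(t) = -6t^2 - 4t - 6.
Then f(1) = -16.

-16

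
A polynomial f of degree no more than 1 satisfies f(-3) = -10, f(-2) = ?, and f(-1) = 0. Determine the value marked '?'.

The 2 known points determine the degree-1 polynomial uniquely.
Write f(u) = au + b. Substituting each data point gives a linear system:
  -3a + b = -10
  -a + b = 0
Solving the system yields a = 5, b = 5.
So f(u) = 5u + 5.
Then f(-2) = -5.

-5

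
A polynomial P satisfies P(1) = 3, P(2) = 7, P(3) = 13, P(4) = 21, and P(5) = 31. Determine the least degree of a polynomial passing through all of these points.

2

Forward differences of the values at n = 1, 2, 3, 4, 5:
  P  : 3  7  13  21  31
  Δ  : 4  6  8  10
  Δ^2: 2  2  2
  Δ^3: 0  0
  Δ^4: 0
The second differences are constant (2) and nonzero, while all higher differences vanish, so the minimal degree is 2.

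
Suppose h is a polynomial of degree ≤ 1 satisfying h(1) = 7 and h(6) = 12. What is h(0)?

Using the Lagrange interpolation formula with nodes 1, 6:
  L_0(s) = (s - 6) / -5
  L_1(s) = (s - 1) / 5
Then h(s) = 7·L_0(s) + 12·L_1(s).
Expanding and collecting terms gives h(s) = s + 6.
Evaluating at s = 0: h(0) = 6.

6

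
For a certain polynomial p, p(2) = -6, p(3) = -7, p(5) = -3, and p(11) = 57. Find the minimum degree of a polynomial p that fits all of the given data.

Divided differences on the nodes 2, 3, 5, 11:
  order 0: -6  -7  -3  57
  order 1: -1  2  10
  order 2: 1  1
  order 3: 0
The order-2 divided differences are all 1 (nonzero) and every higher order vanishes, so the data lies on a polynomial of degree exactly 2.

2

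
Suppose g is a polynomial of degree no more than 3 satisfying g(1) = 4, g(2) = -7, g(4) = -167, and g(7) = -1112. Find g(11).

Using the Lagrange interpolation formula with nodes 1, 2, 4, 7:
  L_0(x) = (x - 2)(x - 4)(x - 7) / -18
  L_1(x) = (x - 1)(x - 4)(x - 7) / 10
  L_2(x) = (x - 1)(x - 2)(x - 7) / -18
  L_3(x) = (x - 1)(x - 2)(x - 4) / 90
Then g(x) = 4·L_0(x) - 7·L_1(x) - 167·L_2(x) - 1112·L_3(x).
Expanding and collecting terms gives g(x) = -4x^3 + 5x^2 + 2x + 1.
Evaluating at x = 11: g(11) = -4696.

-4696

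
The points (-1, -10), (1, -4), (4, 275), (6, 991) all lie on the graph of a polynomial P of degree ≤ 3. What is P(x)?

P(x) = 5x^3 - 2x^2 - 2x - 5

Using the Lagrange interpolation formula with nodes -1, 1, 4, 6:
  L_0(x) = (x - 1)(x - 4)(x - 6) / -70
  L_1(x) = (x + 1)(x - 4)(x - 6) / 30
  L_2(x) = (x + 1)(x - 1)(x - 6) / -30
  L_3(x) = (x + 1)(x - 1)(x - 4) / 70
Then P(x) = -10·L_0(x) - 4·L_1(x) + 275·L_2(x) + 991·L_3(x).
Expanding and collecting terms gives P(x) = 5x^3 - 2x^2 - 2x - 5.
Check: P(4) = 275. ✓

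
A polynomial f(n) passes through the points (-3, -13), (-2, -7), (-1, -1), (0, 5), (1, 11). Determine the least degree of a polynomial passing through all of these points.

1

Forward differences of the values at n = -3, -2, -1, 0, 1:
  f  : -13  -7  -1  5  11
  Δ  : 6  6  6  6
  Δ^2: 0  0  0
  Δ^3: 0  0
  Δ^4: 0
The first differences are constant (6) and nonzero, while all higher differences vanish, so the minimal degree is 1.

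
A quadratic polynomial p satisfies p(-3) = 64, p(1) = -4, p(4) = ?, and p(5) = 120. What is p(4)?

71

The 3 known points determine the degree-2 polynomial uniquely.
Write p(s) = as^2 + bs + c. Substituting each data point gives a linear system:
  9a - 3b + c = 64
  a + b + c = -4
  25a + 5b + c = 120
Solving the system yields a = 6, b = -5, c = -5.
So p(s) = 6s² - 5s - 5.
Then p(4) = 71.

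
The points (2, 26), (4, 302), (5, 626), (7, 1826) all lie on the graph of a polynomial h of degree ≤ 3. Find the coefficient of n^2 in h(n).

Write h(n) = an^3 + bn^2 + cn + d. Substituting each data point gives a linear system:
  8a + 4b + 2c + d = 26
  64a + 16b + 4c + d = 302
  125a + 25b + 5c + d = 626
  343a + 49b + 7c + d = 1826
Solving the system yields a = 6, b = -4, c = -6, d = 6.
So h(n) = 6n^3 - 4n^2 - 6n + 6.
The coefficient of n^2 is -4.

-4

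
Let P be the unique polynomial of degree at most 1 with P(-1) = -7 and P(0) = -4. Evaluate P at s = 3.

5

Using the Lagrange interpolation formula with nodes -1, 0:
  L_0(s) = s / -1
  L_1(s) = (s + 1) / 1
Then P(s) = -7·L_0(s) - 4·L_1(s).
Expanding and collecting terms gives P(s) = 3s - 4.
Evaluating at s = 3: P(3) = 5.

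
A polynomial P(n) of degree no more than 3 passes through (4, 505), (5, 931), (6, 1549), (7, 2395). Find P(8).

3505

Forward differences of the values at n = 4, 5, 6, 7:
  P  : 505  931  1549  2395
  Δ  : 426  618  846
  Δ^2: 192  228
  Δ^3: 36
The third differences are constant, confirming degree 3.
Interpolating (Newton forward form) and evaluating at n = 8 gives P(8) = 3505.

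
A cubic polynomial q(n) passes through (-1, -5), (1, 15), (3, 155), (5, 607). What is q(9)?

3215

Using the Lagrange interpolation formula with nodes -1, 1, 3, 5:
  L_0(n) = (n - 1)(n - 3)(n - 5) / -48
  L_1(n) = (n + 1)(n - 3)(n - 5) / 16
  L_2(n) = (n + 1)(n - 1)(n - 5) / -16
  L_3(n) = (n + 1)(n - 1)(n - 3) / 48
Then q(n) = -5·L_0(n) + 15·L_1(n) + 155·L_2(n) + 607·L_3(n).
Expanding and collecting terms gives q(n) = 4n³ + 3n² + 6n + 2.
Evaluating at n = 9: q(9) = 3215.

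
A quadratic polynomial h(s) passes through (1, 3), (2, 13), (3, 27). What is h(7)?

123

Using the Lagrange interpolation formula with nodes 1, 2, 3:
  L_0(s) = (s - 2)(s - 3) / 2
  L_1(s) = (s - 1)(s - 3) / -1
  L_2(s) = (s - 1)(s - 2) / 2
Then h(s) = 3·L_0(s) + 13·L_1(s) + 27·L_2(s).
Expanding and collecting terms gives h(s) = 2s² + 4s - 3.
Evaluating at s = 7: h(7) = 123.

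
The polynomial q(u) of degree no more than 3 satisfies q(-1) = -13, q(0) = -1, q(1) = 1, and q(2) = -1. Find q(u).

Write q(u) = au^3 + bu^2 + cu + d. Substituting each data point gives a linear system:
  -a + b - c + d = -13
  d = -1
  a + b + c + d = 1
  8a + 4b + 2c + d = -1
Solving the system yields a = 1, b = -5, c = 6, d = -1.
So q(u) = u^3 - 5u^2 + 6u - 1.
Check: q(-1) = -13. ✓

q(u) = u^3 - 5u^2 + 6u - 1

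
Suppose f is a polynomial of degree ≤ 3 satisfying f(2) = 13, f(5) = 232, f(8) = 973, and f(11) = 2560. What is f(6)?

405

Forward differences of the values at t = 2, 5, 8, 11:
  f  : 13  232  973  2560
  Δ  : 219  741  1587
  Δ^2: 522  846
  Δ^3: 324
The third differences are constant, confirming degree 3.
Interpolating (Newton forward form) and evaluating at t = 6 gives f(6) = 405.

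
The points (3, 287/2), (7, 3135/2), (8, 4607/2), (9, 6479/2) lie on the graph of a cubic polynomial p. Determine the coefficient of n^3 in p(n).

4

Write p(n) = an^3 + bn^2 + cn + d. Substituting each data point gives a linear system:
  27a + 9b + 3c + d = 287/2
  343a + 49b + 7c + d = 3135/2
  512a + 64b + 8c + d = 4607/2
  729a + 81b + 9c + d = 6479/2
Solving the system yields a = 4, b = 4, c = 0, d = -1/2.
So p(n) = 4n^3 + 4n^2 - 1/2.
The leading coefficient is 4.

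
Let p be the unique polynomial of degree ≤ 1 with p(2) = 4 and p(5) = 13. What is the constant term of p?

Write p(s) = as + b. Substituting each data point gives a linear system:
  2a + b = 4
  5a + b = 13
Solving the system yields a = 3, b = -2.
So p(s) = 3s - 2.
The constant term is -2.

-2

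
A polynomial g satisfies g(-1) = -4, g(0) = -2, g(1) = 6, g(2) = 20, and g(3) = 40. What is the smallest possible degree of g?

Forward differences of the values at x = -1, 0, 1, 2, 3:
  g  : -4  -2  6  20  40
  Δ  : 2  8  14  20
  Δ^2: 6  6  6
  Δ^3: 0  0
  Δ^4: 0
The second differences are constant (6) and nonzero, while all higher differences vanish, so the minimal degree is 2.

2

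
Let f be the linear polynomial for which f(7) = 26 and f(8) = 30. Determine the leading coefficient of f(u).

Write f(u) = au + b. Substituting each data point gives a linear system:
  7a + b = 26
  8a + b = 30
Solving the system yields a = 4, b = -2.
So f(u) = 4u - 2.
The leading coefficient is 4.

4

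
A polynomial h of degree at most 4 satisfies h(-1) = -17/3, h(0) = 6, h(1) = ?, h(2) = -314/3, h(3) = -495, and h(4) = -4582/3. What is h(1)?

-19/3

The 5 known points determine the degree-4 polynomial uniquely.
Write h(n) = an^4 + bn^3 + cn^2 + dn + e. Substituting each data point gives a linear system:
  a - b + c - d + e = -17/3
  e = 6
  16a + 8b + 4c + 2d + e = -314/3
  81a + 27b + 9c + 3d + e = -495
  256a + 64b + 16c + 4d + e = -4582/3
Solving the system yields a = -6, b = 5/3, c = -6, d = -2, e = 6.
So h(n) = -6n⁴ + (5/3)n³ - 6n² - 2n + 6.
Then h(1) = -19/3.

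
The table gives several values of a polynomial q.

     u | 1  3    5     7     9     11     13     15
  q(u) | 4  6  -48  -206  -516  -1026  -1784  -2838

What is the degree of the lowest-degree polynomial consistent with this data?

3

Forward differences of the values at u = 1, 3, 5, 7, 9, 11, 13, 15:
  q  : 4  6  -48  -206  -516  -1026  -1784  -2838
  Δ  : 2  -54  -158  -310  -510  -758  -1054
  Δ^2: -56  -104  -152  -200  -248  -296
  Δ^3: -48  -48  -48  -48  -48
  Δ^4: 0  0  0  0
  Δ^5: 0  0  0
  Δ^6: 0  0
  Δ^7: 0
The third differences are constant (-48) and nonzero, while all higher differences vanish, so the minimal degree is 3.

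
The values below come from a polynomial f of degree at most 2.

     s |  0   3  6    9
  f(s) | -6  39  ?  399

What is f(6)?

On equispaced nodes a degree-2 polynomial has vanishing third forward difference, so
  - f(0) + 3·f(3) - 3·f(6) + f(9) = 0.
Substituting the known values and solving for f(6):
  -3·f(6) = -522
  f(6) = 174.

174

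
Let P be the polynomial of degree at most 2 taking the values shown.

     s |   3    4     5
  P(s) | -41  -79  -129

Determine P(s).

P(s) = -6s^2 + 4s + 1

Write P(s) = as^2 + bs + c. Substituting each data point gives a linear system:
  9a + 3b + c = -41
  16a + 4b + c = -79
  25a + 5b + c = -129
Solving the system yields a = -6, b = 4, c = 1.
So P(s) = -6s^2 + 4s + 1.
Check: P(5) = -129. ✓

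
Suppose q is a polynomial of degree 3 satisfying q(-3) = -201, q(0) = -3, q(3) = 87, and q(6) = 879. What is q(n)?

Using the Lagrange interpolation formula with nodes -3, 0, 3, 6:
  L_0(n) = n(n - 3)(n - 6) / -162
  L_1(n) = (n + 3)(n - 3)(n - 6) / 54
  L_2(n) = (n + 3)n(n - 6) / -54
  L_3(n) = (n + 3)n(n - 3) / 162
Then q(n) = -201·L_0(n) - 3·L_1(n) + 87·L_2(n) + 879·L_3(n).
Expanding and collecting terms gives q(n) = 5n³ - 6n² + 3n - 3.
Check: q(3) = 87. ✓

q(n) = 5n^3 - 6n^2 + 3n - 3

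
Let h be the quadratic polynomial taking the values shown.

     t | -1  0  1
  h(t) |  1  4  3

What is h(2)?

-2

Using the Lagrange interpolation formula with nodes -1, 0, 1:
  L_0(t) = t(t - 1) / 2
  L_1(t) = (t + 1)(t - 1) / -1
  L_2(t) = (t + 1)t / 2
Then h(t) = 1·L_0(t) + 4·L_1(t) + 3·L_2(t).
Expanding and collecting terms gives h(t) = -2t^2 + t + 4.
Evaluating at t = 2: h(2) = -2.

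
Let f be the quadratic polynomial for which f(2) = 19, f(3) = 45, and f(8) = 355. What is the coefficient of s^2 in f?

6

Write f(s) = as^2 + bs + c. Substituting each data point gives a linear system:
  4a + 2b + c = 19
  9a + 3b + c = 45
  64a + 8b + c = 355
Solving the system yields a = 6, b = -4, c = 3.
So f(s) = 6s² - 4s + 3.
The leading coefficient is 6.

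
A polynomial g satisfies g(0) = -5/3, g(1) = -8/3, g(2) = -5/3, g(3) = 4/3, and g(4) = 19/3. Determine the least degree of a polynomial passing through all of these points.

2

Forward differences of the values at s = 0, 1, 2, 3, 4:
  g  : -5/3  -8/3  -5/3  4/3  19/3
  Δ  : -1  1  3  5
  Δ^2: 2  2  2
  Δ^3: 0  0
  Δ^4: 0
The second differences are constant (2) and nonzero, while all higher differences vanish, so the minimal degree is 2.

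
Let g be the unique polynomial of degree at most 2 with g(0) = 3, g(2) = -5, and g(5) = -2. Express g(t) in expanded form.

Write g(t) = at^2 + bt + c. Substituting each data point gives a linear system:
  c = 3
  4a + 2b + c = -5
  25a + 5b + c = -2
Solving the system yields a = 1, b = -6, c = 3.
So g(t) = t^2 - 6t + 3.
Check: g(2) = -5. ✓

g(t) = t^2 - 6t + 3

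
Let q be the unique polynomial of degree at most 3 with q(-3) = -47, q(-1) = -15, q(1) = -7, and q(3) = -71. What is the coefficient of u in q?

Write q(u) = au^3 + bu^2 + cu + d. Substituting each data point gives a linear system:
  -27a + 9b - 3c + d = -47
  -a + b - c + d = -15
  a + b + c + d = -7
  27a + 9b + 3c + d = -71
Solving the system yields a = -1, b = -6, c = 5, d = -5.
So q(u) = -u^3 - 6u^2 + 5u - 5.
The coefficient of u is 5.

5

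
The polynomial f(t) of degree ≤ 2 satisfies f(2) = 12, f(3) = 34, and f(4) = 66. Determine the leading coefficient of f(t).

5

Write f(t) = at^2 + bt + c. Substituting each data point gives a linear system:
  4a + 2b + c = 12
  9a + 3b + c = 34
  16a + 4b + c = 66
Solving the system yields a = 5, b = -3, c = -2.
So f(t) = 5t² - 3t - 2.
The leading coefficient is 5.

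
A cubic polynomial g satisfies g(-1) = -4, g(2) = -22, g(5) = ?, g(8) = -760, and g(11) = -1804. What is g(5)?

On equispaced nodes a degree-3 polynomial has vanishing fourth forward difference, so
  g(-1) - 4·g(2) + 6·g(5) - 4·g(8) + g(11) = 0.
Substituting the known values and solving for g(5):
  6·g(5) = -1320
  g(5) = -220.

-220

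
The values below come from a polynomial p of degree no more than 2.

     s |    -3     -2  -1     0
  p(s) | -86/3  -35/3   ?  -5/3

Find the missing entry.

The 3 known points determine the degree-2 polynomial uniquely.
Write p(s) = as^2 + bs + c. Substituting each data point gives a linear system:
  9a - 3b + c = -86/3
  4a - 2b + c = -35/3
  c = -5/3
Solving the system yields a = -4, b = -3, c = -5/3.
So p(s) = -4s² - 3s - 5/3.
Then p(-1) = -8/3.

-8/3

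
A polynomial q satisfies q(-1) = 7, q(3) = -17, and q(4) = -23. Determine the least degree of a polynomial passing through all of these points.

Divided differences on the nodes -1, 3, 4:
  order 0: 7  -17  -23
  order 1: -6  -6
  order 2: 0
The order-1 divided differences are all -6 (nonzero) and every higher order vanishes, so the data lies on a polynomial of degree exactly 1.

1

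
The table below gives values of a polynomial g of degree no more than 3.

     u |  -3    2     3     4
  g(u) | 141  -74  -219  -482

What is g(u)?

g(u) = -6u^3 - 5u^2 - 6u + 6

Using the Lagrange interpolation formula with nodes -3, 2, 3, 4:
  L_0(u) = (u - 2)(u - 3)(u - 4) / -210
  L_1(u) = (u + 3)(u - 3)(u - 4) / 10
  L_2(u) = (u + 3)(u - 2)(u - 4) / -6
  L_3(u) = (u + 3)(u - 2)(u - 3) / 14
Then g(u) = 141·L_0(u) - 74·L_1(u) - 219·L_2(u) - 482·L_3(u).
Expanding and collecting terms gives g(u) = -6u^3 - 5u^2 - 6u + 6.
Check: g(-3) = 141. ✓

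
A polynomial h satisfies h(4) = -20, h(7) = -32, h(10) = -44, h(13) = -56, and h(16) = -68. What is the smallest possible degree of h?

Forward differences of the values at u = 4, 7, 10, 13, 16:
  h  : -20  -32  -44  -56  -68
  Δ  : -12  -12  -12  -12
  Δ^2: 0  0  0
  Δ^3: 0  0
  Δ^4: 0
The first differences are constant (-12) and nonzero, while all higher differences vanish, so the minimal degree is 1.

1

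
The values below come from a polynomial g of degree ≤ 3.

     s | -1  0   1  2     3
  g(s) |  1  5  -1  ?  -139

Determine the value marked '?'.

The 4 known points determine the degree-3 polynomial uniquely.
Write g(s) = as^3 + bs^2 + cs + d. Substituting each data point gives a linear system:
  -a + b - c + d = 1
  d = 5
  a + b + c + d = -1
  27a + 9b + 3c + d = -139
Solving the system yields a = -4, b = -5, c = 3, d = 5.
So g(s) = -4s^3 - 5s^2 + 3s + 5.
Then g(2) = -41.

-41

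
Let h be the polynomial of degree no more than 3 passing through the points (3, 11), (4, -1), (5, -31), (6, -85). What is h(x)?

Write h(x) = ax^3 + bx^2 + cx + d. Substituting each data point gives a linear system:
  27a + 9b + 3c + d = 11
  64a + 16b + 4c + d = -1
  125a + 25b + 5c + d = -31
  216a + 36b + 6c + d = -85
Solving the system yields a = -1, b = 3, c = 4, d = -1.
So h(x) = -x^3 + 3x^2 + 4x - 1.
Check: h(5) = -31. ✓

h(x) = -x^3 + 3x^2 + 4x - 1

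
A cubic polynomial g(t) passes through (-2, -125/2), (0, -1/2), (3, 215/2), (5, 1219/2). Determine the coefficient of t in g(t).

Write g(t) = at^3 + bt^2 + ct + d. Substituting each data point gives a linear system:
  -8a + 4b - 2c + d = -125/2
  d = -1/2
  27a + 9b + 3c + d = 215/2
  125a + 25b + 5c + d = 1219/2
Solving the system yields a = 6, b = -5, c = -3, d = -1/2.
So g(t) = 6t³ - 5t² - 3t - 1/2.
The coefficient of t is -3.

-3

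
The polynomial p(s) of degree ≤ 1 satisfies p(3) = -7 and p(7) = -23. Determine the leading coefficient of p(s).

-4

Write p(s) = as + b. Substituting each data point gives a linear system:
  3a + b = -7
  7a + b = -23
Solving the system yields a = -4, b = 5.
So p(s) = -4s + 5.
The leading coefficient is -4.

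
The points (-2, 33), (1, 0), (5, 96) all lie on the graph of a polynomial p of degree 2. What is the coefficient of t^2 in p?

5

Write p(t) = at^2 + bt + c. Substituting each data point gives a linear system:
  4a - 2b + c = 33
  a + b + c = 0
  25a + 5b + c = 96
Solving the system yields a = 5, b = -6, c = 1.
So p(t) = 5t^2 - 6t + 1.
The leading coefficient is 5.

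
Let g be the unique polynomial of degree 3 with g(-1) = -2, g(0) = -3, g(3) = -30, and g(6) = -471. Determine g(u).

Write g(u) = au^3 + bu^2 + cu + d. Substituting each data point gives a linear system:
  -a + b - c + d = -2
  d = -3
  27a + 9b + 3c + d = -30
  216a + 36b + 6c + d = -471
Solving the system yields a = -3, b = 4, c = 6, d = -3.
So g(u) = -3u^3 + 4u^2 + 6u - 3.
Check: g(0) = -3. ✓

g(u) = -3u^3 + 4u^2 + 6u - 3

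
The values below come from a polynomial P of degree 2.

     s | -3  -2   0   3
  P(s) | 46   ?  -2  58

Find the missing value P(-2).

The 3 known points determine the degree-2 polynomial uniquely.
Write P(s) = as^2 + bs + c. Substituting each data point gives a linear system:
  9a - 3b + c = 46
  c = -2
  9a + 3b + c = 58
Solving the system yields a = 6, b = 2, c = -2.
So P(s) = 6s^2 + 2s - 2.
Then P(-2) = 18.

18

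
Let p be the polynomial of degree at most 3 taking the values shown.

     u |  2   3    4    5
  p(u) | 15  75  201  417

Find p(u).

Write p(u) = au^3 + bu^2 + cu + d. Substituting each data point gives a linear system:
  8a + 4b + 2c + d = 15
  27a + 9b + 3c + d = 75
  64a + 16b + 4c + d = 201
  125a + 25b + 5c + d = 417
Solving the system yields a = 4, b = -3, c = -1, d = -3.
So p(u) = 4u^3 - 3u^2 - u - 3.
Check: p(5) = 417. ✓

p(u) = 4u^3 - 3u^2 - u - 3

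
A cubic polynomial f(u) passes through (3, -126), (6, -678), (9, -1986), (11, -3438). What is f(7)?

-1014

Using the Lagrange interpolation formula with nodes 3, 6, 9, 11:
  L_0(u) = (u - 6)(u - 9)(u - 11) / -144
  L_1(u) = (u - 3)(u - 9)(u - 11) / 45
  L_2(u) = (u - 3)(u - 6)(u - 11) / -36
  L_3(u) = (u - 3)(u - 6)(u - 9) / 80
Then f(u) = -126·L_0(u) - 678·L_1(u) - 1986·L_2(u) - 3438·L_3(u).
Expanding and collecting terms gives f(u) = -2u³ - 6u² - 4u - 6.
Evaluating at u = 7: f(7) = -1014.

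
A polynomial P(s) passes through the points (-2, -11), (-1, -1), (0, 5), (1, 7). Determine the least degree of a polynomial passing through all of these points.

2

Forward differences of the values at s = -2, -1, 0, 1:
  P  : -11  -1  5  7
  Δ  : 10  6  2
  Δ^2: -4  -4
  Δ^3: 0
The second differences are constant (-4) and nonzero, while all higher differences vanish, so the minimal degree is 2.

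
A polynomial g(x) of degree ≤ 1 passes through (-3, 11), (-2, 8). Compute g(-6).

20

Using the Lagrange interpolation formula with nodes -3, -2:
  L_0(x) = (x + 2) / -1
  L_1(x) = (x + 3) / 1
Then g(x) = 11·L_0(x) + 8·L_1(x).
Expanding and collecting terms gives g(x) = -3x + 2.
Evaluating at x = -6: g(-6) = 20.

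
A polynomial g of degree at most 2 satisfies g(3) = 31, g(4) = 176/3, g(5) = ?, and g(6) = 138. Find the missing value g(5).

On equispaced nodes a degree-2 polynomial has vanishing third forward difference, so
  - g(3) + 3·g(4) - 3·g(5) + g(6) = 0.
Substituting the known values and solving for g(5):
  -3·g(5) = -283
  g(5) = 283/3.

283/3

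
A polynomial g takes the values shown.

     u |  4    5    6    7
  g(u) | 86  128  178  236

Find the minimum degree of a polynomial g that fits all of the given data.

2

Forward differences of the values at u = 4, 5, 6, 7:
  g  : 86  128  178  236
  Δ  : 42  50  58
  Δ^2: 8  8
  Δ^3: 0
The second differences are constant (8) and nonzero, while all higher differences vanish, so the minimal degree is 2.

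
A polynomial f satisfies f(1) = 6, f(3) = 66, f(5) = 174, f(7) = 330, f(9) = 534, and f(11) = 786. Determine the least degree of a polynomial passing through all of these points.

2

Forward differences of the values at s = 1, 3, 5, 7, 9, 11:
  f  : 6  66  174  330  534  786
  Δ  : 60  108  156  204  252
  Δ^2: 48  48  48  48
  Δ^3: 0  0  0
  Δ^4: 0  0
  Δ^5: 0
The second differences are constant (48) and nonzero, while all higher differences vanish, so the minimal degree is 2.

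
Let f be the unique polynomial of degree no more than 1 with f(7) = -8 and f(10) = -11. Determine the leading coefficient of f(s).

-1

Write f(s) = as + b. Substituting each data point gives a linear system:
  7a + b = -8
  10a + b = -11
Solving the system yields a = -1, b = -1.
So f(s) = -s - 1.
The leading coefficient is -1.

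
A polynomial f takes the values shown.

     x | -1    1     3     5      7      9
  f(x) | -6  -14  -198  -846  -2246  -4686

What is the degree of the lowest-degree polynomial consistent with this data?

3

Forward differences of the values at x = -1, 1, 3, 5, 7, 9:
  f  : -6  -14  -198  -846  -2246  -4686
  Δ  : -8  -184  -648  -1400  -2440
  Δ^2: -176  -464  -752  -1040
  Δ^3: -288  -288  -288
  Δ^4: 0  0
  Δ^5: 0
The third differences are constant (-288) and nonzero, while all higher differences vanish, so the minimal degree is 3.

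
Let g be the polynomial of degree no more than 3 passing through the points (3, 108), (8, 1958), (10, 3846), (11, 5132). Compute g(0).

6

Using the Lagrange interpolation formula with nodes 3, 8, 10, 11:
  L_0(u) = (u - 8)(u - 10)(u - 11) / -280
  L_1(u) = (u - 3)(u - 10)(u - 11) / 30
  L_2(u) = (u - 3)(u - 8)(u - 11) / -14
  L_3(u) = (u - 3)(u - 8)(u - 10) / 24
Then g(u) = 108·L_0(u) + 1958·L_1(u) + 3846·L_2(u) + 5132·L_3(u).
Expanding and collecting terms gives g(u) = 4u^3 - 2u^2 + 4u + 6.
Evaluating at u = 0: g(0) = 6.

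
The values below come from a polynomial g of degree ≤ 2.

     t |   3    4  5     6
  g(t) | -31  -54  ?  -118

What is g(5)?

The 3 known points determine the degree-2 polynomial uniquely.
Write g(t) = at^2 + bt + c. Substituting each data point gives a linear system:
  9a + 3b + c = -31
  16a + 4b + c = -54
  36a + 6b + c = -118
Solving the system yields a = -3, b = -2, c = 2.
So g(t) = -3t^2 - 2t + 2.
Then g(5) = -83.

-83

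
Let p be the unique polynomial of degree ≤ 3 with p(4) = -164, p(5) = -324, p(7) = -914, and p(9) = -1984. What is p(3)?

-70

Using the Lagrange interpolation formula with nodes 4, 5, 7, 9:
  L_0(t) = (t - 5)(t - 7)(t - 9) / -15
  L_1(t) = (t - 4)(t - 7)(t - 9) / 8
  L_2(t) = (t - 4)(t - 5)(t - 9) / -12
  L_3(t) = (t - 4)(t - 5)(t - 7) / 40
Then p(t) = -164·L_0(t) - 324·L_1(t) - 914·L_2(t) - 1984·L_3(t).
Expanding and collecting terms gives p(t) = -3t^3 + 3t^2 - 4t - 4.
Evaluating at t = 3: p(3) = -70.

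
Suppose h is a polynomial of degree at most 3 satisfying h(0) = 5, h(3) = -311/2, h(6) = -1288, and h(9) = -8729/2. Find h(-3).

331/2

Write h(t) = at^3 + bt^2 + ct + d. Substituting each data point gives a linear system:
  d = 5
  27a + 9b + 3c + d = -311/2
  216a + 36b + 6c + d = -1288
  729a + 81b + 9c + d = -8729/2
Solving the system yields a = -6, b = 0, c = 1/2, d = 5.
So h(t) = -6t³ + (1/2)t + 5.
Then h(-3) = 331/2.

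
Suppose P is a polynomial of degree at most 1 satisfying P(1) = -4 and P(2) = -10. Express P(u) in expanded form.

Write P(u) = au + b. Substituting each data point gives a linear system:
  a + b = -4
  2a + b = -10
Solving the system yields a = -6, b = 2.
So P(u) = -6u + 2.
Check: P(1) = -4. ✓

P(u) = -6u + 2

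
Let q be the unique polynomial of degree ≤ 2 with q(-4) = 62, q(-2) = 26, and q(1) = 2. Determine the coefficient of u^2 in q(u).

2

Write q(u) = au^2 + bu + c. Substituting each data point gives a linear system:
  16a - 4b + c = 62
  4a - 2b + c = 26
  a + b + c = 2
Solving the system yields a = 2, b = -6, c = 6.
So q(u) = 2u^2 - 6u + 6.
The leading coefficient is 2.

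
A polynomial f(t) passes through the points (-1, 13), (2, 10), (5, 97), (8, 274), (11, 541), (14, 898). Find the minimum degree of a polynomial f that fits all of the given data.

Forward differences of the values at t = -1, 2, 5, 8, 11, 14:
  f  : 13  10  97  274  541  898
  Δ  : -3  87  177  267  357
  Δ^2: 90  90  90  90
  Δ^3: 0  0  0
  Δ^4: 0  0
  Δ^5: 0
The second differences are constant (90) and nonzero, while all higher differences vanish, so the minimal degree is 2.

2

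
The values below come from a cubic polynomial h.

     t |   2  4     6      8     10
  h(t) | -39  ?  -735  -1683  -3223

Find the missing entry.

On equispaced nodes a degree-3 polynomial has vanishing fourth forward difference, so
  h(2) - 4·h(4) + 6·h(6) - 4·h(8) + h(10) = 0.
Substituting the known values and solving for h(4):
  -4·h(4) = 940
  h(4) = -235.

-235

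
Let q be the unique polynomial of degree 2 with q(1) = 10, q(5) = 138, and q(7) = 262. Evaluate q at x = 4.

Using the Lagrange interpolation formula with nodes 1, 5, 7:
  L_0(x) = (x - 5)(x - 7) / 24
  L_1(x) = (x - 1)(x - 7) / -8
  L_2(x) = (x - 1)(x - 5) / 12
Then q(x) = 10·L_0(x) + 138·L_1(x) + 262·L_2(x).
Expanding and collecting terms gives q(x) = 5x^2 + 2x + 3.
Evaluating at x = 4: q(4) = 91.

91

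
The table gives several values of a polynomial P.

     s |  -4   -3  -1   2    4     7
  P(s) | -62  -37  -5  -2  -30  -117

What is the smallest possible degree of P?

Divided differences on the nodes -4, -3, -1, 2, 4, 7:
  order 0: -62  -37  -5  -2  -30  -117
  order 1: 25  16  1  -14  -29
  order 2: -3  -3  -3  -3
  order 3: 0  0  0
  order 4: 0  0
  order 5: 0
The order-2 divided differences are all -3 (nonzero) and every higher order vanishes, so the data lies on a polynomial of degree exactly 2.

2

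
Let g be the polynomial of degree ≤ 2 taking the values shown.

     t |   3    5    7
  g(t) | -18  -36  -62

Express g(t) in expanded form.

Write g(t) = at^2 + bt + c. Substituting each data point gives a linear system:
  9a + 3b + c = -18
  25a + 5b + c = -36
  49a + 7b + c = -62
Solving the system yields a = -1, b = -1, c = -6.
So g(t) = -t^2 - t - 6.
Check: g(3) = -18. ✓

g(t) = -t^2 - t - 6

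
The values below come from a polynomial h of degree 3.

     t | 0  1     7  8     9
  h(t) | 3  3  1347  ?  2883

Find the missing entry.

The 4 known points determine the degree-3 polynomial uniquely.
Write h(t) = at^3 + bt^2 + ct + d. Substituting each data point gives a linear system:
  d = 3
  a + b + c + d = 3
  343a + 49b + 7c + d = 1347
  729a + 81b + 9c + d = 2883
Solving the system yields a = 4, b = 0, c = -4, d = 3.
So h(t) = 4t^3 - 4t + 3.
Then h(8) = 2019.

2019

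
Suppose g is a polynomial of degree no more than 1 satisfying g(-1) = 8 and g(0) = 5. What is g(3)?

Using the Lagrange interpolation formula with nodes -1, 0:
  L_0(n) = n / -1
  L_1(n) = (n + 1) / 1
Then g(n) = 8·L_0(n) + 5·L_1(n).
Expanding and collecting terms gives g(n) = -3n + 5.
Evaluating at n = 3: g(3) = -4.

-4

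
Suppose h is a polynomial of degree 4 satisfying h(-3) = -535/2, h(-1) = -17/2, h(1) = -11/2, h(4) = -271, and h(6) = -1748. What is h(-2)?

-64

Using the Lagrange interpolation formula with nodes -3, -1, 1, 4, 6:
  L_0(u) = (u + 1)(u - 1)(u - 4)(u - 6) / 504
  L_1(u) = (u + 3)(u - 1)(u - 4)(u - 6) / -140
  L_2(u) = (u + 3)(u + 1)(u - 4)(u - 6) / 120
  L_3(u) = (u + 3)(u + 1)(u - 1)(u - 6) / -210
  L_4(u) = (u + 3)(u + 1)(u - 1)(u - 4) / 630
Then h(u) = -535/2·L_0(u) - 17/2·L_1(u) - 11/2·L_2(u) - 271·L_3(u) - 1748·L_4(u).
Expanding and collecting terms gives h(u) = -2u^4 + 4u^3 - (5/2)u - 5.
Evaluating at u = -2: h(-2) = -64.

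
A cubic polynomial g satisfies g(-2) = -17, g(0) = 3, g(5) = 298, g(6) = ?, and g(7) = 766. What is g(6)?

The 4 known points determine the degree-3 polynomial uniquely.
Write g(u) = au^3 + bu^2 + cu + d. Substituting each data point gives a linear system:
  -8a + 4b - 2c + d = -17
  d = 3
  125a + 25b + 5c + d = 298
  343a + 49b + 7c + d = 766
Solving the system yields a = 2, b = 1, c = 4, d = 3.
So g(u) = 2u³ + u² + 4u + 3.
Then g(6) = 495.

495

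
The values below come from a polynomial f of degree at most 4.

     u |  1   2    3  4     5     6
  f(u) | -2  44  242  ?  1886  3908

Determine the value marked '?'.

772

The 5 known points determine the degree-4 polynomial uniquely.
Write f(u) = au^4 + bu^3 + cu^2 + du + e. Substituting each data point gives a linear system:
  a + b + c + d + e = -2
  16a + 8b + 4c + 2d + e = 44
  81a + 27b + 9c + 3d + e = 242
  625a + 125b + 25c + 5d + e = 1886
  1296a + 216b + 36c + 6d + e = 3908
Solving the system yields a = 3, b = 0, c = 1, d = -2, e = -4.
So f(u) = 3u^4 + u^2 - 2u - 4.
Then f(4) = 772.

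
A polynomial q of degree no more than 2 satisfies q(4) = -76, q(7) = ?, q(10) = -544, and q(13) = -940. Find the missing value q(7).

The 3 known points determine the degree-2 polynomial uniquely.
Write q(t) = at^2 + bt + c. Substituting each data point gives a linear system:
  16a + 4b + c = -76
  100a + 10b + c = -544
  169a + 13b + c = -940
Solving the system yields a = -6, b = 6, c = -4.
So q(t) = -6t^2 + 6t - 4.
Then q(7) = -256.

-256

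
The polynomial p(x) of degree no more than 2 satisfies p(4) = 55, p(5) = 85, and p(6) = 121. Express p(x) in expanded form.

Write p(x) = ax^2 + bx + c. Substituting each data point gives a linear system:
  16a + 4b + c = 55
  25a + 5b + c = 85
  36a + 6b + c = 121
Solving the system yields a = 3, b = 3, c = -5.
So p(x) = 3x² + 3x - 5.
Check: p(5) = 85. ✓

p(x) = 3x^2 + 3x - 5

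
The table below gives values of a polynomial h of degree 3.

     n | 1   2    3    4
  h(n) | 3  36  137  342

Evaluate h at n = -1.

-3

Write h(n) = an^3 + bn^2 + cn + d. Substituting each data point gives a linear system:
  a + b + c + d = 3
  8a + 4b + 2c + d = 36
  27a + 9b + 3c + d = 137
  64a + 16b + 4c + d = 342
Solving the system yields a = 6, b = -2, c = -3, d = 2.
So h(n) = 6n^3 - 2n^2 - 3n + 2.
Then h(-1) = -3.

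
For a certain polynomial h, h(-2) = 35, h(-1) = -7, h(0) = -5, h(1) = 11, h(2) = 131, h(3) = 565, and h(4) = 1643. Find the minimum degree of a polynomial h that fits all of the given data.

4

Forward differences of the values at x = -2, -1, 0, 1, 2, 3, 4:
  h  : 35  -7  -5  11  131  565  1643
  Δ  : -42  2  16  120  434  1078
  Δ^2: 44  14  104  314  644
  Δ^3: -30  90  210  330
  Δ^4: 120  120  120
  Δ^5: 0  0
  Δ^6: 0
The fourth differences are constant (120) and nonzero, while all higher differences vanish, so the minimal degree is 4.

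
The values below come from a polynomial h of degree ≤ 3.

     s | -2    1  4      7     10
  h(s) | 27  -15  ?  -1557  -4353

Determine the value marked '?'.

On equispaced nodes a degree-3 polynomial has vanishing fourth forward difference, so
  h(-2) - 4·h(1) + 6·h(4) - 4·h(7) + h(10) = 0.
Substituting the known values and solving for h(4):
  6·h(4) = -1962
  h(4) = -327.

-327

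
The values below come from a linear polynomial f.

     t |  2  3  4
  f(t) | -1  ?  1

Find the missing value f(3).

The 2 known points determine the degree-1 polynomial uniquely.
Write f(t) = at + b. Substituting each data point gives a linear system:
  2a + b = -1
  4a + b = 1
Solving the system yields a = 1, b = -3.
So f(t) = t - 3.
Then f(3) = 0.

0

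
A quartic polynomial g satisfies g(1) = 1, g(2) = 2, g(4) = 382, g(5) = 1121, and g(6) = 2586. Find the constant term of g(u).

6

Write g(u) = au^4 + bu^3 + cu^2 + du + e. Substituting each data point gives a linear system:
  a + b + c + d + e = 1
  16a + 8b + 4c + 2d + e = 2
  256a + 64b + 16c + 4d + e = 382
  625a + 125b + 25c + 5d + e = 1121
  1296a + 216b + 36c + 6d + e = 2586
Solving the system yields a = 3, b = -6, c = 0, d = -2, e = 6.
So g(u) = 3u⁴ - 6u³ - 2u + 6.
The constant term is 6.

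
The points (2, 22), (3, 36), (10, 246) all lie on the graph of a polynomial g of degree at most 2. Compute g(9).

204

Write g(t) = at^2 + bt + c. Substituting each data point gives a linear system:
  4a + 2b + c = 22
  9a + 3b + c = 36
  100a + 10b + c = 246
Solving the system yields a = 2, b = 4, c = 6.
So g(t) = 2t^2 + 4t + 6.
Then g(9) = 204.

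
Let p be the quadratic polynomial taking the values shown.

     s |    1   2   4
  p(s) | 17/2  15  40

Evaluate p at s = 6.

81

Write p(s) = as^2 + bs + c. Substituting each data point gives a linear system:
  a + b + c = 17/2
  4a + 2b + c = 15
  16a + 4b + c = 40
Solving the system yields a = 2, b = 1/2, c = 6.
So p(s) = 2s^2 + (1/2)s + 6.
Then p(6) = 81.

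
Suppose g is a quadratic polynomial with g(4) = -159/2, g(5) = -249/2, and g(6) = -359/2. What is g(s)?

Write g(s) = as^2 + bs + c. Substituting each data point gives a linear system:
  16a + 4b + c = -159/2
  25a + 5b + c = -249/2
  36a + 6b + c = -359/2
Solving the system yields a = -5, b = 0, c = 1/2.
So g(s) = -5s^2 + 1/2.
Check: g(4) = -159/2. ✓

g(s) = -5s^2 + 1/2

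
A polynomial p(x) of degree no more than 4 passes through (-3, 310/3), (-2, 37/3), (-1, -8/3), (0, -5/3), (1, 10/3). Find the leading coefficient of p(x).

2

Write p(x) = ax^4 + bx^3 + cx^2 + dx + e. Substituting each data point gives a linear system:
  81a - 27b + 9c - 3d + e = 310/3
  16a - 8b + 4c - 2d + e = 37/3
  a - b + c - d + e = -8/3
  e = -5/3
  a + b + c + d + e = 10/3
Solving the system yields a = 2, b = 2, c = 0, d = 1, e = -5/3.
So p(x) = 2x⁴ + 2x³ + x - 5/3.
The leading coefficient is 2.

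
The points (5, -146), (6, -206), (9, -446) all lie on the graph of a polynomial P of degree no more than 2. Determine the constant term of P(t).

Write P(t) = at^2 + bt + c. Substituting each data point gives a linear system:
  25a + 5b + c = -146
  36a + 6b + c = -206
  81a + 9b + c = -446
Solving the system yields a = -5, b = -5, c = 4.
So P(t) = -5t^2 - 5t + 4.
The constant term is 4.

4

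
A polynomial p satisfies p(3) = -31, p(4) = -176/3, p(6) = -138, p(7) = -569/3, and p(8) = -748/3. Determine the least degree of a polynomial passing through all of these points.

Divided differences on the nodes 3, 4, 6, 7, 8:
  order 0: -31  -176/3  -138  -569/3  -748/3
  order 1: -83/3  -119/3  -155/3  -179/3
  order 2: -4  -4  -4
  order 3: 0  0
  order 4: 0
The order-2 divided differences are all -4 (nonzero) and every higher order vanishes, so the data lies on a polynomial of degree exactly 2.

2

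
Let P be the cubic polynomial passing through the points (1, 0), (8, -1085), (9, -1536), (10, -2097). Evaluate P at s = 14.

Using the Lagrange interpolation formula with nodes 1, 8, 9, 10:
  L_0(s) = (s - 8)(s - 9)(s - 10) / -504
  L_1(s) = (s - 1)(s - 9)(s - 10) / 14
  L_2(s) = (s - 1)(s - 8)(s - 10) / -8
  L_3(s) = (s - 1)(s - 8)(s - 9) / 18
Then P(s) = 0·L_0(s) - 1085·L_1(s) - 1536·L_2(s) - 2097·L_3(s).
Expanding and collecting terms gives P(s) = -2s^3 - s^2 + 3.
Evaluating at s = 14: P(14) = -5681.

-5681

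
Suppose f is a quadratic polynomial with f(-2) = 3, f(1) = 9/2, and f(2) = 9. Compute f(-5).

39/2

Using the Lagrange interpolation formula with nodes -2, 1, 2:
  L_0(s) = (s - 1)(s - 2) / 12
  L_1(s) = (s + 2)(s - 2) / -3
  L_2(s) = (s + 2)(s - 1) / 4
Then f(s) = 3·L_0(s) + 9/2·L_1(s) + 9·L_2(s).
Expanding and collecting terms gives f(s) = s^2 + (3/2)s + 2.
Evaluating at s = -5: f(-5) = 39/2.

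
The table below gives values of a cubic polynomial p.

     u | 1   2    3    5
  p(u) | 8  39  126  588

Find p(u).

Using the Lagrange interpolation formula with nodes 1, 2, 3, 5:
  L_0(u) = (u - 2)(u - 3)(u - 5) / -8
  L_1(u) = (u - 1)(u - 3)(u - 5) / 3
  L_2(u) = (u - 1)(u - 2)(u - 5) / -4
  L_3(u) = (u - 1)(u - 2)(u - 3) / 24
Then p(u) = 8·L_0(u) + 39·L_1(u) + 126·L_2(u) + 588·L_3(u).
Expanding and collecting terms gives p(u) = 5u^3 - 2u^2 + 2u + 3.
Check: p(2) = 39. ✓

p(u) = 5u^3 - 2u^2 + 2u + 3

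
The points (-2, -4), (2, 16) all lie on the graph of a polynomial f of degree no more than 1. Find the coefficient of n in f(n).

5

Write f(n) = an + b. Substituting each data point gives a linear system:
  -2a + b = -4
  2a + b = 16
Solving the system yields a = 5, b = 6.
So f(n) = 5n + 6.
The leading coefficient is 5.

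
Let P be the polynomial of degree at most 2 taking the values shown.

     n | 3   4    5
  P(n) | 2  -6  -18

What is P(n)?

Write P(n) = an^2 + bn + c. Substituting each data point gives a linear system:
  9a + 3b + c = 2
  16a + 4b + c = -6
  25a + 5b + c = -18
Solving the system yields a = -2, b = 6, c = 2.
So P(n) = -2n² + 6n + 2.
Check: P(5) = -18. ✓

P(n) = -2n^2 + 6n + 2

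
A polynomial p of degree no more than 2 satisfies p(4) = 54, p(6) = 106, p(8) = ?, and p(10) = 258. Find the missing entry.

174

The 3 known points determine the degree-2 polynomial uniquely.
Write p(u) = au^2 + bu + c. Substituting each data point gives a linear system:
  16a + 4b + c = 54
  36a + 6b + c = 106
  100a + 10b + c = 258
Solving the system yields a = 2, b = 6, c = -2.
So p(u) = 2u^2 + 6u - 2.
Then p(8) = 174.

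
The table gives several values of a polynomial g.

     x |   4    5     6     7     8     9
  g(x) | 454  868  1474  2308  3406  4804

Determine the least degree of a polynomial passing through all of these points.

3

Forward differences of the values at x = 4, 5, 6, 7, 8, 9:
  g  : 454  868  1474  2308  3406  4804
  Δ  : 414  606  834  1098  1398
  Δ^2: 192  228  264  300
  Δ^3: 36  36  36
  Δ^4: 0  0
  Δ^5: 0
The third differences are constant (36) and nonzero, while all higher differences vanish, so the minimal degree is 3.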